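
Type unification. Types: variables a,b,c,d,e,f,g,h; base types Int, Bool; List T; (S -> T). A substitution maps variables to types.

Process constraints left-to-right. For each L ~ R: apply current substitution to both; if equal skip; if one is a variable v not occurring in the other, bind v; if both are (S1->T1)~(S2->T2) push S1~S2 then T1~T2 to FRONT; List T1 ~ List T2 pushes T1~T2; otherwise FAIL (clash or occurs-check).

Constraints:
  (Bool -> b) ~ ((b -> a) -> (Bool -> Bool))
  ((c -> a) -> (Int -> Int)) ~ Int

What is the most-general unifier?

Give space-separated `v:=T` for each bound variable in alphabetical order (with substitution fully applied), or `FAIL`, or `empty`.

step 1: unify (Bool -> b) ~ ((b -> a) -> (Bool -> Bool))  [subst: {-} | 1 pending]
  -> decompose arrow: push Bool~(b -> a), b~(Bool -> Bool)
step 2: unify Bool ~ (b -> a)  [subst: {-} | 2 pending]
  clash: Bool vs (b -> a)

Answer: FAIL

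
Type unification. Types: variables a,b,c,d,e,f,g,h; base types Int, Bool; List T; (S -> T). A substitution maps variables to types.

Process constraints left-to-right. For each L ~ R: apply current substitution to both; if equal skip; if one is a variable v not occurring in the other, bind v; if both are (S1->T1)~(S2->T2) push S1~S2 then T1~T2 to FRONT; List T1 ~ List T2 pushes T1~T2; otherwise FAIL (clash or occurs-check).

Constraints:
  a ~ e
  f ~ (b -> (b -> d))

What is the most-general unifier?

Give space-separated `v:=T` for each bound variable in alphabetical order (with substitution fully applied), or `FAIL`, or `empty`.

Answer: a:=e f:=(b -> (b -> d))

Derivation:
step 1: unify a ~ e  [subst: {-} | 1 pending]
  bind a := e
step 2: unify f ~ (b -> (b -> d))  [subst: {a:=e} | 0 pending]
  bind f := (b -> (b -> d))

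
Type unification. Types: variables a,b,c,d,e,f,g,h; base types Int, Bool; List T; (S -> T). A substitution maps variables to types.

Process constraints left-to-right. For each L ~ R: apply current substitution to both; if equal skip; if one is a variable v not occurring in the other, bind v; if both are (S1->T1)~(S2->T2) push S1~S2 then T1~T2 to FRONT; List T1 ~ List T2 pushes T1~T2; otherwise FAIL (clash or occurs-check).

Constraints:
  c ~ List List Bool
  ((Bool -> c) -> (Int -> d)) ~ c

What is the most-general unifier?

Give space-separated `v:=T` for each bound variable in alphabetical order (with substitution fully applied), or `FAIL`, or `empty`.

Answer: FAIL

Derivation:
step 1: unify c ~ List List Bool  [subst: {-} | 1 pending]
  bind c := List List Bool
step 2: unify ((Bool -> List List Bool) -> (Int -> d)) ~ List List Bool  [subst: {c:=List List Bool} | 0 pending]
  clash: ((Bool -> List List Bool) -> (Int -> d)) vs List List Bool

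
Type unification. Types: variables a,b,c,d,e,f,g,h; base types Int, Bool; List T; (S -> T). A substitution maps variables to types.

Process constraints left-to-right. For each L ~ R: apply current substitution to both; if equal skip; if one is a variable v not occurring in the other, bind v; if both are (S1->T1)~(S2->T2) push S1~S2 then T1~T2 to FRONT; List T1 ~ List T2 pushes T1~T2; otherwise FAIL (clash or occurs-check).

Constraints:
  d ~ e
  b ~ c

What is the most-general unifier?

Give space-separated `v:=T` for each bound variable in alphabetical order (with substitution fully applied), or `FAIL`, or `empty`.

Answer: b:=c d:=e

Derivation:
step 1: unify d ~ e  [subst: {-} | 1 pending]
  bind d := e
step 2: unify b ~ c  [subst: {d:=e} | 0 pending]
  bind b := c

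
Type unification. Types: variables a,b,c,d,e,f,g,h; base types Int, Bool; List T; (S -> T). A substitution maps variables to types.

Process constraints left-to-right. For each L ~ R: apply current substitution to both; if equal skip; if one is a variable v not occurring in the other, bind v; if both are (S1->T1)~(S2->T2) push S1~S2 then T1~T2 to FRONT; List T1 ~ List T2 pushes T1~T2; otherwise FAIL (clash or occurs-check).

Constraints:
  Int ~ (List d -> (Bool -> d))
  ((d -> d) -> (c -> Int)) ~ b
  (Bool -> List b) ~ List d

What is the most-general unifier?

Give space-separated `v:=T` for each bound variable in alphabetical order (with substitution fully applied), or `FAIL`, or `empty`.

step 1: unify Int ~ (List d -> (Bool -> d))  [subst: {-} | 2 pending]
  clash: Int vs (List d -> (Bool -> d))

Answer: FAIL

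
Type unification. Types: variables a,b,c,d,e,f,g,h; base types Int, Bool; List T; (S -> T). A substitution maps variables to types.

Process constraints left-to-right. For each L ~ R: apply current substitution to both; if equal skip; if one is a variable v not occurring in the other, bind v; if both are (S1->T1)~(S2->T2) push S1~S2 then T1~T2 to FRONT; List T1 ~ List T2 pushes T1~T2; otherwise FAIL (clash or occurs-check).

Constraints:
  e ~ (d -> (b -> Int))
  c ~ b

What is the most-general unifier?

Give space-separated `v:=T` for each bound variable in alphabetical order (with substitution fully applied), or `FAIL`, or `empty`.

Answer: c:=b e:=(d -> (b -> Int))

Derivation:
step 1: unify e ~ (d -> (b -> Int))  [subst: {-} | 1 pending]
  bind e := (d -> (b -> Int))
step 2: unify c ~ b  [subst: {e:=(d -> (b -> Int))} | 0 pending]
  bind c := b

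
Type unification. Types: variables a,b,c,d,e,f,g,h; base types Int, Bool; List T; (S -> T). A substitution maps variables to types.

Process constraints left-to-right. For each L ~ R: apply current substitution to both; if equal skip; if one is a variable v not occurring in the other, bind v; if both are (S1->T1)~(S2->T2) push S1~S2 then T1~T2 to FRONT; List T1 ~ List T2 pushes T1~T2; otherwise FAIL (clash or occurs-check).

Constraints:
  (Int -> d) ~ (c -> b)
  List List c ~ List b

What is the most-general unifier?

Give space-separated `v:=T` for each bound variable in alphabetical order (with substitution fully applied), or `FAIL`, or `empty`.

Answer: b:=List Int c:=Int d:=List Int

Derivation:
step 1: unify (Int -> d) ~ (c -> b)  [subst: {-} | 1 pending]
  -> decompose arrow: push Int~c, d~b
step 2: unify Int ~ c  [subst: {-} | 2 pending]
  bind c := Int
step 3: unify d ~ b  [subst: {c:=Int} | 1 pending]
  bind d := b
step 4: unify List List Int ~ List b  [subst: {c:=Int, d:=b} | 0 pending]
  -> decompose List: push List Int~b
step 5: unify List Int ~ b  [subst: {c:=Int, d:=b} | 0 pending]
  bind b := List Int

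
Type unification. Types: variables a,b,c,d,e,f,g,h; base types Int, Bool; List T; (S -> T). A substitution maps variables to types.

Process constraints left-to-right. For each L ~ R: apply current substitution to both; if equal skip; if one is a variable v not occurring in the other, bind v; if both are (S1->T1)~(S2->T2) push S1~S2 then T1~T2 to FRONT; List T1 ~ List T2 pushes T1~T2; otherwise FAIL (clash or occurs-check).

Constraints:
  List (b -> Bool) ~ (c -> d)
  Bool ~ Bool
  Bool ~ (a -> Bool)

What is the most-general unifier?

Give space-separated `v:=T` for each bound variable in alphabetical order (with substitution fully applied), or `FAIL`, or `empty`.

step 1: unify List (b -> Bool) ~ (c -> d)  [subst: {-} | 2 pending]
  clash: List (b -> Bool) vs (c -> d)

Answer: FAIL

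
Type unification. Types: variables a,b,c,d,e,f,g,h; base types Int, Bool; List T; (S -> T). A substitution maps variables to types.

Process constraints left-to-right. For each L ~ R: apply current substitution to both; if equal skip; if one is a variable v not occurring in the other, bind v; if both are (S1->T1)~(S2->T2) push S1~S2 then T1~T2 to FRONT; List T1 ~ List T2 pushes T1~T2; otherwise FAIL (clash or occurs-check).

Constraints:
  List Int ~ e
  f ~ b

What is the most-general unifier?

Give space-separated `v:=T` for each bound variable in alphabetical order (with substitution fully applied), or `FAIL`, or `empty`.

step 1: unify List Int ~ e  [subst: {-} | 1 pending]
  bind e := List Int
step 2: unify f ~ b  [subst: {e:=List Int} | 0 pending]
  bind f := b

Answer: e:=List Int f:=b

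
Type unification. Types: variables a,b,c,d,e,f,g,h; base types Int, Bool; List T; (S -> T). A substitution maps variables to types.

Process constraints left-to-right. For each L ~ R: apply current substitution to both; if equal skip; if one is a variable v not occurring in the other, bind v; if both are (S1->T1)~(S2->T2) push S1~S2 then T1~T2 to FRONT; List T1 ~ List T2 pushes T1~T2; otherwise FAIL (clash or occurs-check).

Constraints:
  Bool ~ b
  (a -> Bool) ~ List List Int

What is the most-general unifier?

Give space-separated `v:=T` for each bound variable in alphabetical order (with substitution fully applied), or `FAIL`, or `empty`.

step 1: unify Bool ~ b  [subst: {-} | 1 pending]
  bind b := Bool
step 2: unify (a -> Bool) ~ List List Int  [subst: {b:=Bool} | 0 pending]
  clash: (a -> Bool) vs List List Int

Answer: FAIL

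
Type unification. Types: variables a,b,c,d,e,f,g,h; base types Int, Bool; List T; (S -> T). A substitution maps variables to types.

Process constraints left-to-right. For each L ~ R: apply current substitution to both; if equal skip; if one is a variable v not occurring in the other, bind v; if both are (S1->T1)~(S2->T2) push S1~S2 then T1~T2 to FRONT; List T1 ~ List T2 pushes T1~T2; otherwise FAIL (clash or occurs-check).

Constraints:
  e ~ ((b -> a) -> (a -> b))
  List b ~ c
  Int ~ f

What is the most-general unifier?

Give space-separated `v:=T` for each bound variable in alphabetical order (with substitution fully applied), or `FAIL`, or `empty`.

Answer: c:=List b e:=((b -> a) -> (a -> b)) f:=Int

Derivation:
step 1: unify e ~ ((b -> a) -> (a -> b))  [subst: {-} | 2 pending]
  bind e := ((b -> a) -> (a -> b))
step 2: unify List b ~ c  [subst: {e:=((b -> a) -> (a -> b))} | 1 pending]
  bind c := List b
step 3: unify Int ~ f  [subst: {e:=((b -> a) -> (a -> b)), c:=List b} | 0 pending]
  bind f := Int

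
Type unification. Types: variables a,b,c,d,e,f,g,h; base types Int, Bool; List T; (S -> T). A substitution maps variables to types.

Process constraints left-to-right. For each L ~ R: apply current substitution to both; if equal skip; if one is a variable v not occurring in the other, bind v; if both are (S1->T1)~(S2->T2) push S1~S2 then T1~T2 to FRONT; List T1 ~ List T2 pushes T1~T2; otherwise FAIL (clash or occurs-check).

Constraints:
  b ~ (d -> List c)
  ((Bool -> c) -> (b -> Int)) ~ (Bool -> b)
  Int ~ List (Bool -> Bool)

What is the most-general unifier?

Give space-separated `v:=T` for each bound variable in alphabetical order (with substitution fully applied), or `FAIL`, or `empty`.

step 1: unify b ~ (d -> List c)  [subst: {-} | 2 pending]
  bind b := (d -> List c)
step 2: unify ((Bool -> c) -> ((d -> List c) -> Int)) ~ (Bool -> (d -> List c))  [subst: {b:=(d -> List c)} | 1 pending]
  -> decompose arrow: push (Bool -> c)~Bool, ((d -> List c) -> Int)~(d -> List c)
step 3: unify (Bool -> c) ~ Bool  [subst: {b:=(d -> List c)} | 2 pending]
  clash: (Bool -> c) vs Bool

Answer: FAIL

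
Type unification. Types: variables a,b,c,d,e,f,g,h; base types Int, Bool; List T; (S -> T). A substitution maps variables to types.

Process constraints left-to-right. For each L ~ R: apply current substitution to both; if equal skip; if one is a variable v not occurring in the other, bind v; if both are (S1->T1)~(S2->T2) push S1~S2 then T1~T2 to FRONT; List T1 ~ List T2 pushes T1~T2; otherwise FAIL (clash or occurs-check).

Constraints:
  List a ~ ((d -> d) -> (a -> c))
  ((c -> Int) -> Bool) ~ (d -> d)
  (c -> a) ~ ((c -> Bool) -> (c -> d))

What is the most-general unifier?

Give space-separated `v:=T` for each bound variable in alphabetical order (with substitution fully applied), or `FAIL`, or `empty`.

Answer: FAIL

Derivation:
step 1: unify List a ~ ((d -> d) -> (a -> c))  [subst: {-} | 2 pending]
  clash: List a vs ((d -> d) -> (a -> c))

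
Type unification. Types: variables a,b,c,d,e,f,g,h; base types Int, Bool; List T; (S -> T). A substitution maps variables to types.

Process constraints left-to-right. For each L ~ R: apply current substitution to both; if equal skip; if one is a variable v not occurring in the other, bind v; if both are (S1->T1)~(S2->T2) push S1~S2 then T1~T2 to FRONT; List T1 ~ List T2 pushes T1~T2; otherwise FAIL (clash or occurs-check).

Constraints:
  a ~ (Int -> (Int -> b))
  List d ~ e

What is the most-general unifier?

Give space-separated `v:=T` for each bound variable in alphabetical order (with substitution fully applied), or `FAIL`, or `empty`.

step 1: unify a ~ (Int -> (Int -> b))  [subst: {-} | 1 pending]
  bind a := (Int -> (Int -> b))
step 2: unify List d ~ e  [subst: {a:=(Int -> (Int -> b))} | 0 pending]
  bind e := List d

Answer: a:=(Int -> (Int -> b)) e:=List d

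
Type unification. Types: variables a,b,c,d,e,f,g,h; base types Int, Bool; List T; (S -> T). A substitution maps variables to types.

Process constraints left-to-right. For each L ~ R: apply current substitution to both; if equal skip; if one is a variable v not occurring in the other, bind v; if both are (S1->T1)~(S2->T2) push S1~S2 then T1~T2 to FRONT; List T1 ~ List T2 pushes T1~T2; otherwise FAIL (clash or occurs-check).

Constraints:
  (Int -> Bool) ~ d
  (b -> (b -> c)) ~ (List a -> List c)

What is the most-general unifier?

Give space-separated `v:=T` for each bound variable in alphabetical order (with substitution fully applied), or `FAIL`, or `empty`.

Answer: FAIL

Derivation:
step 1: unify (Int -> Bool) ~ d  [subst: {-} | 1 pending]
  bind d := (Int -> Bool)
step 2: unify (b -> (b -> c)) ~ (List a -> List c)  [subst: {d:=(Int -> Bool)} | 0 pending]
  -> decompose arrow: push b~List a, (b -> c)~List c
step 3: unify b ~ List a  [subst: {d:=(Int -> Bool)} | 1 pending]
  bind b := List a
step 4: unify (List a -> c) ~ List c  [subst: {d:=(Int -> Bool), b:=List a} | 0 pending]
  clash: (List a -> c) vs List c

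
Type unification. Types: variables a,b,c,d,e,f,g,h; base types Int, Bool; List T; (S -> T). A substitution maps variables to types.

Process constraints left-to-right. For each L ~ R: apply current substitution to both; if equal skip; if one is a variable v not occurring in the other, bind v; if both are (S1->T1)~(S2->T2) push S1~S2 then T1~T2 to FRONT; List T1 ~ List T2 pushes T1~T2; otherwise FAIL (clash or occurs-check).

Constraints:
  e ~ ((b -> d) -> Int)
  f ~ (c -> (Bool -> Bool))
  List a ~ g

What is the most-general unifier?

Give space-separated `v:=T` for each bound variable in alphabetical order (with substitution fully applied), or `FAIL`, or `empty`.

step 1: unify e ~ ((b -> d) -> Int)  [subst: {-} | 2 pending]
  bind e := ((b -> d) -> Int)
step 2: unify f ~ (c -> (Bool -> Bool))  [subst: {e:=((b -> d) -> Int)} | 1 pending]
  bind f := (c -> (Bool -> Bool))
step 3: unify List a ~ g  [subst: {e:=((b -> d) -> Int), f:=(c -> (Bool -> Bool))} | 0 pending]
  bind g := List a

Answer: e:=((b -> d) -> Int) f:=(c -> (Bool -> Bool)) g:=List a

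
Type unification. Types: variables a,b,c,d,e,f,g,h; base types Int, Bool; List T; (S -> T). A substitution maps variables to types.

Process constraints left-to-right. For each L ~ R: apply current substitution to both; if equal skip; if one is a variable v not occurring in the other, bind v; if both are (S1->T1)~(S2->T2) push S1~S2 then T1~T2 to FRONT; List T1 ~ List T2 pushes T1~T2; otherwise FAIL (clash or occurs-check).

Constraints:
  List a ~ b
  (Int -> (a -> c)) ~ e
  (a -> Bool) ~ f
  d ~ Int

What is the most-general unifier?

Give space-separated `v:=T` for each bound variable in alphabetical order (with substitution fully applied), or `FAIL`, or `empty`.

Answer: b:=List a d:=Int e:=(Int -> (a -> c)) f:=(a -> Bool)

Derivation:
step 1: unify List a ~ b  [subst: {-} | 3 pending]
  bind b := List a
step 2: unify (Int -> (a -> c)) ~ e  [subst: {b:=List a} | 2 pending]
  bind e := (Int -> (a -> c))
step 3: unify (a -> Bool) ~ f  [subst: {b:=List a, e:=(Int -> (a -> c))} | 1 pending]
  bind f := (a -> Bool)
step 4: unify d ~ Int  [subst: {b:=List a, e:=(Int -> (a -> c)), f:=(a -> Bool)} | 0 pending]
  bind d := Int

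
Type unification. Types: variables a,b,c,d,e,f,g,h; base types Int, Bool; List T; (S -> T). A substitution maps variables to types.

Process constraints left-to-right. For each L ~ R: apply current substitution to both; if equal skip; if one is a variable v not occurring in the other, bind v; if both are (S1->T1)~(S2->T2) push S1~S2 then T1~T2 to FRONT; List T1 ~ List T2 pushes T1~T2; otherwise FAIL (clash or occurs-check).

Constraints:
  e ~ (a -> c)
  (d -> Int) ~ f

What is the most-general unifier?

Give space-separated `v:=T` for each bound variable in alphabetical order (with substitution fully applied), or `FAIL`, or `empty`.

Answer: e:=(a -> c) f:=(d -> Int)

Derivation:
step 1: unify e ~ (a -> c)  [subst: {-} | 1 pending]
  bind e := (a -> c)
step 2: unify (d -> Int) ~ f  [subst: {e:=(a -> c)} | 0 pending]
  bind f := (d -> Int)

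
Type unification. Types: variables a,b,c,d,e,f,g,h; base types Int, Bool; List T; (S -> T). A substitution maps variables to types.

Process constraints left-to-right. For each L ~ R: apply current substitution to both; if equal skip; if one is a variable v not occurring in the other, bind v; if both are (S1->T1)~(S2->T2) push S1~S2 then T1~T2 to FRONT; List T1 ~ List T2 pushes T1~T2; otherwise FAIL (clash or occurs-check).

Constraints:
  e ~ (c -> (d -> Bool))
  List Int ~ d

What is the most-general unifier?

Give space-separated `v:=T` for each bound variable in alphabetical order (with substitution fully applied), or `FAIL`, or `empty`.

Answer: d:=List Int e:=(c -> (List Int -> Bool))

Derivation:
step 1: unify e ~ (c -> (d -> Bool))  [subst: {-} | 1 pending]
  bind e := (c -> (d -> Bool))
step 2: unify List Int ~ d  [subst: {e:=(c -> (d -> Bool))} | 0 pending]
  bind d := List Int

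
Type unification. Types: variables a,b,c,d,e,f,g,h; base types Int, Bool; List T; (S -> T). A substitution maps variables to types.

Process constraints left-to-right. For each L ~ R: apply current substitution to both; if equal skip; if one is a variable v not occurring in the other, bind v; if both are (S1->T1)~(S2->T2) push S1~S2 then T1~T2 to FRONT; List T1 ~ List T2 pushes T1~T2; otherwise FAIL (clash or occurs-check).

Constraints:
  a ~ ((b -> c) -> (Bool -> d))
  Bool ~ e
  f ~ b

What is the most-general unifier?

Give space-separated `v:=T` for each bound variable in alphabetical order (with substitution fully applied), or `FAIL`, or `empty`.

Answer: a:=((b -> c) -> (Bool -> d)) e:=Bool f:=b

Derivation:
step 1: unify a ~ ((b -> c) -> (Bool -> d))  [subst: {-} | 2 pending]
  bind a := ((b -> c) -> (Bool -> d))
step 2: unify Bool ~ e  [subst: {a:=((b -> c) -> (Bool -> d))} | 1 pending]
  bind e := Bool
step 3: unify f ~ b  [subst: {a:=((b -> c) -> (Bool -> d)), e:=Bool} | 0 pending]
  bind f := b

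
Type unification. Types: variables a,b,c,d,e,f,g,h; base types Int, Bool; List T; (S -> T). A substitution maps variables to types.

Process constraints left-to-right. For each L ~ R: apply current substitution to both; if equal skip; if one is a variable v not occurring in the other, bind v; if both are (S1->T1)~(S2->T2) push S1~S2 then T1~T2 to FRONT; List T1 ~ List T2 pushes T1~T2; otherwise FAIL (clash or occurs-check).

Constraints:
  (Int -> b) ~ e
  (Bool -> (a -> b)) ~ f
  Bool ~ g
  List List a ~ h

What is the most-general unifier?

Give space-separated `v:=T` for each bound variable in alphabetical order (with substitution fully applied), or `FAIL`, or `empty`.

Answer: e:=(Int -> b) f:=(Bool -> (a -> b)) g:=Bool h:=List List a

Derivation:
step 1: unify (Int -> b) ~ e  [subst: {-} | 3 pending]
  bind e := (Int -> b)
step 2: unify (Bool -> (a -> b)) ~ f  [subst: {e:=(Int -> b)} | 2 pending]
  bind f := (Bool -> (a -> b))
step 3: unify Bool ~ g  [subst: {e:=(Int -> b), f:=(Bool -> (a -> b))} | 1 pending]
  bind g := Bool
step 4: unify List List a ~ h  [subst: {e:=(Int -> b), f:=(Bool -> (a -> b)), g:=Bool} | 0 pending]
  bind h := List List a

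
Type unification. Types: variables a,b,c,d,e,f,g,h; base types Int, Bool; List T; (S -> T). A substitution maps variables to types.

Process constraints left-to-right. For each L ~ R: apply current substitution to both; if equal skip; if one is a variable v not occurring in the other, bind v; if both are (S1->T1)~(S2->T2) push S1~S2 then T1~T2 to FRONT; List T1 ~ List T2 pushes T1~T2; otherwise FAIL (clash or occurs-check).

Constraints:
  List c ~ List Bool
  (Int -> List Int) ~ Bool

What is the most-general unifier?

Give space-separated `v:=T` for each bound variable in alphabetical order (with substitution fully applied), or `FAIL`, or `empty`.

step 1: unify List c ~ List Bool  [subst: {-} | 1 pending]
  -> decompose List: push c~Bool
step 2: unify c ~ Bool  [subst: {-} | 1 pending]
  bind c := Bool
step 3: unify (Int -> List Int) ~ Bool  [subst: {c:=Bool} | 0 pending]
  clash: (Int -> List Int) vs Bool

Answer: FAIL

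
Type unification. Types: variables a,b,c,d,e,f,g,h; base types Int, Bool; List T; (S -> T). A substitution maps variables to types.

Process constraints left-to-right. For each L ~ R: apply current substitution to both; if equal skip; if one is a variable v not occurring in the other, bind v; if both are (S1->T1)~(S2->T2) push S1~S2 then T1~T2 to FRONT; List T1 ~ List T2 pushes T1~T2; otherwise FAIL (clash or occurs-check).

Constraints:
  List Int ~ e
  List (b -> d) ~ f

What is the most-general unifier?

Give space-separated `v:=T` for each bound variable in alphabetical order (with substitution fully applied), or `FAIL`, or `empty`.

Answer: e:=List Int f:=List (b -> d)

Derivation:
step 1: unify List Int ~ e  [subst: {-} | 1 pending]
  bind e := List Int
step 2: unify List (b -> d) ~ f  [subst: {e:=List Int} | 0 pending]
  bind f := List (b -> d)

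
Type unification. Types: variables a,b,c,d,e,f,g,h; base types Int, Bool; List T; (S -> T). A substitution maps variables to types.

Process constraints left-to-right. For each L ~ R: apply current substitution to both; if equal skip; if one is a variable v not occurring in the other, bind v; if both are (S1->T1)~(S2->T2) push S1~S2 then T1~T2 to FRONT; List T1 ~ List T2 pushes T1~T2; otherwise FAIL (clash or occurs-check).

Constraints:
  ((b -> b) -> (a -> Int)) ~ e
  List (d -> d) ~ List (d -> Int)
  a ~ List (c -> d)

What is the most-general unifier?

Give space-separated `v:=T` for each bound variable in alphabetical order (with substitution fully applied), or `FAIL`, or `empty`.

Answer: a:=List (c -> Int) d:=Int e:=((b -> b) -> (List (c -> Int) -> Int))

Derivation:
step 1: unify ((b -> b) -> (a -> Int)) ~ e  [subst: {-} | 2 pending]
  bind e := ((b -> b) -> (a -> Int))
step 2: unify List (d -> d) ~ List (d -> Int)  [subst: {e:=((b -> b) -> (a -> Int))} | 1 pending]
  -> decompose List: push (d -> d)~(d -> Int)
step 3: unify (d -> d) ~ (d -> Int)  [subst: {e:=((b -> b) -> (a -> Int))} | 1 pending]
  -> decompose arrow: push d~d, d~Int
step 4: unify d ~ d  [subst: {e:=((b -> b) -> (a -> Int))} | 2 pending]
  -> identical, skip
step 5: unify d ~ Int  [subst: {e:=((b -> b) -> (a -> Int))} | 1 pending]
  bind d := Int
step 6: unify a ~ List (c -> Int)  [subst: {e:=((b -> b) -> (a -> Int)), d:=Int} | 0 pending]
  bind a := List (c -> Int)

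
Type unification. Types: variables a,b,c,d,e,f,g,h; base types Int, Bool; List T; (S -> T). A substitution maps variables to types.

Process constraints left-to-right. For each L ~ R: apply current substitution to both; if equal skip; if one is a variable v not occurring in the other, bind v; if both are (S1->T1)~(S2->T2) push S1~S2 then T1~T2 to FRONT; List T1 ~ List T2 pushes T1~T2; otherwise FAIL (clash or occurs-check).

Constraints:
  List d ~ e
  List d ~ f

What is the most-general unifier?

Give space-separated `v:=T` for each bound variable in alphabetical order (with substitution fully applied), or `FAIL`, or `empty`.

Answer: e:=List d f:=List d

Derivation:
step 1: unify List d ~ e  [subst: {-} | 1 pending]
  bind e := List d
step 2: unify List d ~ f  [subst: {e:=List d} | 0 pending]
  bind f := List d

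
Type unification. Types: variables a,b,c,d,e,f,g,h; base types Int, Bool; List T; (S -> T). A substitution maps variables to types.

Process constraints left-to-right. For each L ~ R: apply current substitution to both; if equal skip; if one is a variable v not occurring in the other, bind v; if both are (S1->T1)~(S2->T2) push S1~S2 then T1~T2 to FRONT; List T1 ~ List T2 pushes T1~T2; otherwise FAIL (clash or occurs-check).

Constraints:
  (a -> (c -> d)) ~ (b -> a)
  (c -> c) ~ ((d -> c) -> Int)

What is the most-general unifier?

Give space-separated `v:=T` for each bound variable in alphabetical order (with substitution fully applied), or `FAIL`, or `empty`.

Answer: FAIL

Derivation:
step 1: unify (a -> (c -> d)) ~ (b -> a)  [subst: {-} | 1 pending]
  -> decompose arrow: push a~b, (c -> d)~a
step 2: unify a ~ b  [subst: {-} | 2 pending]
  bind a := b
step 3: unify (c -> d) ~ b  [subst: {a:=b} | 1 pending]
  bind b := (c -> d)
step 4: unify (c -> c) ~ ((d -> c) -> Int)  [subst: {a:=b, b:=(c -> d)} | 0 pending]
  -> decompose arrow: push c~(d -> c), c~Int
step 5: unify c ~ (d -> c)  [subst: {a:=b, b:=(c -> d)} | 1 pending]
  occurs-check fail: c in (d -> c)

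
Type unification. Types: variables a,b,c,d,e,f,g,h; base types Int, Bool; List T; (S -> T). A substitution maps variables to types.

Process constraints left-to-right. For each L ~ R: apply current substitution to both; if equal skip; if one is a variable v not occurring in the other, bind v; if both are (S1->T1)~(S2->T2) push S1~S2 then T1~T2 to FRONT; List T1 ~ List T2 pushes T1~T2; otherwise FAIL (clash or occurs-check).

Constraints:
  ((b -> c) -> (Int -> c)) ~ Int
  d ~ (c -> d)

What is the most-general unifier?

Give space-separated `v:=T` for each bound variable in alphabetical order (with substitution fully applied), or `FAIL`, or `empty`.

step 1: unify ((b -> c) -> (Int -> c)) ~ Int  [subst: {-} | 1 pending]
  clash: ((b -> c) -> (Int -> c)) vs Int

Answer: FAIL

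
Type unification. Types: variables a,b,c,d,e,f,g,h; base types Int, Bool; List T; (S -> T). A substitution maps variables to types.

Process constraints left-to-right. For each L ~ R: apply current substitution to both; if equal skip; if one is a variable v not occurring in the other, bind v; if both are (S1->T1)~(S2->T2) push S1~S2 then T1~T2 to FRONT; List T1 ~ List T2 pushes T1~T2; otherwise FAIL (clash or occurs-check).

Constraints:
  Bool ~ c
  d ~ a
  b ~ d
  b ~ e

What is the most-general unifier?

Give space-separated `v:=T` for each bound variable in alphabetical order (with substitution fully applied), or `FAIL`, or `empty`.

step 1: unify Bool ~ c  [subst: {-} | 3 pending]
  bind c := Bool
step 2: unify d ~ a  [subst: {c:=Bool} | 2 pending]
  bind d := a
step 3: unify b ~ a  [subst: {c:=Bool, d:=a} | 1 pending]
  bind b := a
step 4: unify a ~ e  [subst: {c:=Bool, d:=a, b:=a} | 0 pending]
  bind a := e

Answer: a:=e b:=e c:=Bool d:=e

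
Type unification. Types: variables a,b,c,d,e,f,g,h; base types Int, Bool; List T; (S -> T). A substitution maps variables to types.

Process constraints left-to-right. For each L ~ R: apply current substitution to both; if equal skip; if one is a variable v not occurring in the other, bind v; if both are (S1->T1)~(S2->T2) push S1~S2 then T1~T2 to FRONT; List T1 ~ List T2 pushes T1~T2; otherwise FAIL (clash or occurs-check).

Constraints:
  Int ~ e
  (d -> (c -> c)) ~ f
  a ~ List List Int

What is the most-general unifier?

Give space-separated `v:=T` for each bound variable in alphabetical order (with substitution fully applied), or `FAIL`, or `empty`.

Answer: a:=List List Int e:=Int f:=(d -> (c -> c))

Derivation:
step 1: unify Int ~ e  [subst: {-} | 2 pending]
  bind e := Int
step 2: unify (d -> (c -> c)) ~ f  [subst: {e:=Int} | 1 pending]
  bind f := (d -> (c -> c))
step 3: unify a ~ List List Int  [subst: {e:=Int, f:=(d -> (c -> c))} | 0 pending]
  bind a := List List Int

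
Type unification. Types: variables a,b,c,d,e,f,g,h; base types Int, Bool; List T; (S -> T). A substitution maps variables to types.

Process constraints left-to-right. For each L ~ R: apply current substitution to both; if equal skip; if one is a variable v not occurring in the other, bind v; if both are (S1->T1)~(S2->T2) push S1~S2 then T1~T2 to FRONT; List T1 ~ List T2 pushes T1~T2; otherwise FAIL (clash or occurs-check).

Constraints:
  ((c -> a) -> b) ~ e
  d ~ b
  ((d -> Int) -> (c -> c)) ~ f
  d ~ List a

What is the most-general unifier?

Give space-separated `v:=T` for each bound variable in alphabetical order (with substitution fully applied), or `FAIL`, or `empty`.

Answer: b:=List a d:=List a e:=((c -> a) -> List a) f:=((List a -> Int) -> (c -> c))

Derivation:
step 1: unify ((c -> a) -> b) ~ e  [subst: {-} | 3 pending]
  bind e := ((c -> a) -> b)
step 2: unify d ~ b  [subst: {e:=((c -> a) -> b)} | 2 pending]
  bind d := b
step 3: unify ((b -> Int) -> (c -> c)) ~ f  [subst: {e:=((c -> a) -> b), d:=b} | 1 pending]
  bind f := ((b -> Int) -> (c -> c))
step 4: unify b ~ List a  [subst: {e:=((c -> a) -> b), d:=b, f:=((b -> Int) -> (c -> c))} | 0 pending]
  bind b := List a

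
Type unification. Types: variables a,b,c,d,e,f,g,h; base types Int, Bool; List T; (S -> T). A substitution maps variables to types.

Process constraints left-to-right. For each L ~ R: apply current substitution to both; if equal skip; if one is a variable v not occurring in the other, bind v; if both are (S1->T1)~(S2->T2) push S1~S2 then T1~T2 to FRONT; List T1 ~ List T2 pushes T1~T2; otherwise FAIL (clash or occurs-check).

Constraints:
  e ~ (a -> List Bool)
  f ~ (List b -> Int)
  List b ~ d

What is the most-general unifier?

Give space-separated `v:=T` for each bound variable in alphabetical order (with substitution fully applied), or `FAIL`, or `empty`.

step 1: unify e ~ (a -> List Bool)  [subst: {-} | 2 pending]
  bind e := (a -> List Bool)
step 2: unify f ~ (List b -> Int)  [subst: {e:=(a -> List Bool)} | 1 pending]
  bind f := (List b -> Int)
step 3: unify List b ~ d  [subst: {e:=(a -> List Bool), f:=(List b -> Int)} | 0 pending]
  bind d := List b

Answer: d:=List b e:=(a -> List Bool) f:=(List b -> Int)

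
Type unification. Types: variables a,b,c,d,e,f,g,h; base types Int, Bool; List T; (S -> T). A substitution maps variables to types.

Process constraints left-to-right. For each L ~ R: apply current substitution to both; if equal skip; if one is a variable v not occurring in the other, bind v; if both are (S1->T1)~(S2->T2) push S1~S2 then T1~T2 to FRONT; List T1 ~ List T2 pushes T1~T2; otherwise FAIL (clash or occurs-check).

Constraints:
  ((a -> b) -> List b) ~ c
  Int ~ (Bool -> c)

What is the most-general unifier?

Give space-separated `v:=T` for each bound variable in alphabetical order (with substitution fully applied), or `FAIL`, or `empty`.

Answer: FAIL

Derivation:
step 1: unify ((a -> b) -> List b) ~ c  [subst: {-} | 1 pending]
  bind c := ((a -> b) -> List b)
step 2: unify Int ~ (Bool -> ((a -> b) -> List b))  [subst: {c:=((a -> b) -> List b)} | 0 pending]
  clash: Int vs (Bool -> ((a -> b) -> List b))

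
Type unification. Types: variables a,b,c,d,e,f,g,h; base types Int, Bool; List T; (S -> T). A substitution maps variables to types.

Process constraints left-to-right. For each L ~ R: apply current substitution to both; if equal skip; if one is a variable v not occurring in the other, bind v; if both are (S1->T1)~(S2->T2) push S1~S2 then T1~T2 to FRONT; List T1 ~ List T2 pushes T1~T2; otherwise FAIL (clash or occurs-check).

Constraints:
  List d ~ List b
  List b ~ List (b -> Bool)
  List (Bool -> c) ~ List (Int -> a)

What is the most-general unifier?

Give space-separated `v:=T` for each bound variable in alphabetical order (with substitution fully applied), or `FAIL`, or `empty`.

step 1: unify List d ~ List b  [subst: {-} | 2 pending]
  -> decompose List: push d~b
step 2: unify d ~ b  [subst: {-} | 2 pending]
  bind d := b
step 3: unify List b ~ List (b -> Bool)  [subst: {d:=b} | 1 pending]
  -> decompose List: push b~(b -> Bool)
step 4: unify b ~ (b -> Bool)  [subst: {d:=b} | 1 pending]
  occurs-check fail: b in (b -> Bool)

Answer: FAIL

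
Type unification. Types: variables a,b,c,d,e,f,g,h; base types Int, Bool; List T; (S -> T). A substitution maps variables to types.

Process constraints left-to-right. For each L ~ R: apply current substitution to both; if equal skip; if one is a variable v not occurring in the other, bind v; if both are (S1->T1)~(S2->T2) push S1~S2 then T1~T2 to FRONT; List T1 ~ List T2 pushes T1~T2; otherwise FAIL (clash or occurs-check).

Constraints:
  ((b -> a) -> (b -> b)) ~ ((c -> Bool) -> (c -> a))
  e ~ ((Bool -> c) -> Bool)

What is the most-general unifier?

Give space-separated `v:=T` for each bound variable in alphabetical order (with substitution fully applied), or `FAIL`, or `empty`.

Answer: a:=Bool b:=Bool c:=Bool e:=((Bool -> Bool) -> Bool)

Derivation:
step 1: unify ((b -> a) -> (b -> b)) ~ ((c -> Bool) -> (c -> a))  [subst: {-} | 1 pending]
  -> decompose arrow: push (b -> a)~(c -> Bool), (b -> b)~(c -> a)
step 2: unify (b -> a) ~ (c -> Bool)  [subst: {-} | 2 pending]
  -> decompose arrow: push b~c, a~Bool
step 3: unify b ~ c  [subst: {-} | 3 pending]
  bind b := c
step 4: unify a ~ Bool  [subst: {b:=c} | 2 pending]
  bind a := Bool
step 5: unify (c -> c) ~ (c -> Bool)  [subst: {b:=c, a:=Bool} | 1 pending]
  -> decompose arrow: push c~c, c~Bool
step 6: unify c ~ c  [subst: {b:=c, a:=Bool} | 2 pending]
  -> identical, skip
step 7: unify c ~ Bool  [subst: {b:=c, a:=Bool} | 1 pending]
  bind c := Bool
step 8: unify e ~ ((Bool -> Bool) -> Bool)  [subst: {b:=c, a:=Bool, c:=Bool} | 0 pending]
  bind e := ((Bool -> Bool) -> Bool)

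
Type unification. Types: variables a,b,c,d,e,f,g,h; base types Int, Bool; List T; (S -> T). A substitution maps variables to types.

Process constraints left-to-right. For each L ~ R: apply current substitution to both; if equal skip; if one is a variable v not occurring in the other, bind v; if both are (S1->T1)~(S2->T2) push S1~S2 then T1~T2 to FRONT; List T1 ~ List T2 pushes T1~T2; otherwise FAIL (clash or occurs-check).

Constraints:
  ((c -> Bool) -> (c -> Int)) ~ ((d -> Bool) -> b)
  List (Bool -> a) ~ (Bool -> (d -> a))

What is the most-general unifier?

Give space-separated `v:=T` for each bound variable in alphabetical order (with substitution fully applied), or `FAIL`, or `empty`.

step 1: unify ((c -> Bool) -> (c -> Int)) ~ ((d -> Bool) -> b)  [subst: {-} | 1 pending]
  -> decompose arrow: push (c -> Bool)~(d -> Bool), (c -> Int)~b
step 2: unify (c -> Bool) ~ (d -> Bool)  [subst: {-} | 2 pending]
  -> decompose arrow: push c~d, Bool~Bool
step 3: unify c ~ d  [subst: {-} | 3 pending]
  bind c := d
step 4: unify Bool ~ Bool  [subst: {c:=d} | 2 pending]
  -> identical, skip
step 5: unify (d -> Int) ~ b  [subst: {c:=d} | 1 pending]
  bind b := (d -> Int)
step 6: unify List (Bool -> a) ~ (Bool -> (d -> a))  [subst: {c:=d, b:=(d -> Int)} | 0 pending]
  clash: List (Bool -> a) vs (Bool -> (d -> a))

Answer: FAIL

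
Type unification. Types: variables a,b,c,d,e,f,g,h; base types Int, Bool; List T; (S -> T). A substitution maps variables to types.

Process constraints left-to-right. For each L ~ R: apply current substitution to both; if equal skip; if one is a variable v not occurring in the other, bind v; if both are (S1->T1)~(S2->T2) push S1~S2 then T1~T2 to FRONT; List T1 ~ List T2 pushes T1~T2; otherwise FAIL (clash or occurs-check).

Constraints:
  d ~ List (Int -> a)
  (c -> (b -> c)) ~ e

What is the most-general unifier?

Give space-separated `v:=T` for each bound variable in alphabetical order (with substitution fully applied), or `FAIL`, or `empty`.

Answer: d:=List (Int -> a) e:=(c -> (b -> c))

Derivation:
step 1: unify d ~ List (Int -> a)  [subst: {-} | 1 pending]
  bind d := List (Int -> a)
step 2: unify (c -> (b -> c)) ~ e  [subst: {d:=List (Int -> a)} | 0 pending]
  bind e := (c -> (b -> c))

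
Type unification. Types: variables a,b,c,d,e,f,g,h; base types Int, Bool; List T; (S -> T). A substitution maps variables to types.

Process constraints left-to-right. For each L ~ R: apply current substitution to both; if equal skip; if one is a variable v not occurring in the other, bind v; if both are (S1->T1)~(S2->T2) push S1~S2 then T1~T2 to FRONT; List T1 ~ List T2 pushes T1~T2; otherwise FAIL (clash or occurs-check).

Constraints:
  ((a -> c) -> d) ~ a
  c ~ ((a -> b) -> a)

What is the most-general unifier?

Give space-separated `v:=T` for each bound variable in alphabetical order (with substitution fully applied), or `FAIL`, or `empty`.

step 1: unify ((a -> c) -> d) ~ a  [subst: {-} | 1 pending]
  occurs-check fail

Answer: FAIL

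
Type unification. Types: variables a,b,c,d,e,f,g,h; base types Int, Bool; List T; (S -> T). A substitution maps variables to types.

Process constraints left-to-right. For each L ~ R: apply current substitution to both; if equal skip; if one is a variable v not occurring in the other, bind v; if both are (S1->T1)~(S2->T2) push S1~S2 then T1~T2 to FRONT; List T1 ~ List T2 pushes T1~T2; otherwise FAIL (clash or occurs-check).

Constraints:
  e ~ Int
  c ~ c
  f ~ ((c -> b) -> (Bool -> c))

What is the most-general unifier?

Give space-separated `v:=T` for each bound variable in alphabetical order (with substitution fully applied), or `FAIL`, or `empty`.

Answer: e:=Int f:=((c -> b) -> (Bool -> c))

Derivation:
step 1: unify e ~ Int  [subst: {-} | 2 pending]
  bind e := Int
step 2: unify c ~ c  [subst: {e:=Int} | 1 pending]
  -> identical, skip
step 3: unify f ~ ((c -> b) -> (Bool -> c))  [subst: {e:=Int} | 0 pending]
  bind f := ((c -> b) -> (Bool -> c))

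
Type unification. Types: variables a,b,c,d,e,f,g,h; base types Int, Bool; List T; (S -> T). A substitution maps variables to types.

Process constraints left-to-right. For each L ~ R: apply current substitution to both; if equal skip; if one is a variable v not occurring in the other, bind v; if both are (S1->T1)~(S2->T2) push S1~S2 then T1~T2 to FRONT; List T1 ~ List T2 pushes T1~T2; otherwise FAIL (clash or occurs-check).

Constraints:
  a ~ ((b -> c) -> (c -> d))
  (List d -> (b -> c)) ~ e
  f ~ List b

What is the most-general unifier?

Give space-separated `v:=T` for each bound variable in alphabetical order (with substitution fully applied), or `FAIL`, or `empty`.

step 1: unify a ~ ((b -> c) -> (c -> d))  [subst: {-} | 2 pending]
  bind a := ((b -> c) -> (c -> d))
step 2: unify (List d -> (b -> c)) ~ e  [subst: {a:=((b -> c) -> (c -> d))} | 1 pending]
  bind e := (List d -> (b -> c))
step 3: unify f ~ List b  [subst: {a:=((b -> c) -> (c -> d)), e:=(List d -> (b -> c))} | 0 pending]
  bind f := List b

Answer: a:=((b -> c) -> (c -> d)) e:=(List d -> (b -> c)) f:=List b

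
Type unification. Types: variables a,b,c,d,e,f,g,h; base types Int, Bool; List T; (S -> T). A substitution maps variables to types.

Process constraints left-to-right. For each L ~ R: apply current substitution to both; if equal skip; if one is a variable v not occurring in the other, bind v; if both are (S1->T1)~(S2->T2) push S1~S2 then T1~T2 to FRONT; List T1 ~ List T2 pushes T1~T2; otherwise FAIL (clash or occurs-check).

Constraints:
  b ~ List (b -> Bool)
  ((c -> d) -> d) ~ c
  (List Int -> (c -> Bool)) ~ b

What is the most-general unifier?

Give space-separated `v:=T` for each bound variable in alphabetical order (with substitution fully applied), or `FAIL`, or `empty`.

Answer: FAIL

Derivation:
step 1: unify b ~ List (b -> Bool)  [subst: {-} | 2 pending]
  occurs-check fail: b in List (b -> Bool)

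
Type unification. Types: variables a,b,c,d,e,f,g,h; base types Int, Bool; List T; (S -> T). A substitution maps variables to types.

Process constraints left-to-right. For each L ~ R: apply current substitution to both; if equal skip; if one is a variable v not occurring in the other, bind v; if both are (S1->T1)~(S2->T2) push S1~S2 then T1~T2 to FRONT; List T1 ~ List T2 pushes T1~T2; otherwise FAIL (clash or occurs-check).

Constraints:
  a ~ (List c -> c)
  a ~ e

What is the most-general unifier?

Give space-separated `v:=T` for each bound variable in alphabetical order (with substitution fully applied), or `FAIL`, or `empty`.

Answer: a:=(List c -> c) e:=(List c -> c)

Derivation:
step 1: unify a ~ (List c -> c)  [subst: {-} | 1 pending]
  bind a := (List c -> c)
step 2: unify (List c -> c) ~ e  [subst: {a:=(List c -> c)} | 0 pending]
  bind e := (List c -> c)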